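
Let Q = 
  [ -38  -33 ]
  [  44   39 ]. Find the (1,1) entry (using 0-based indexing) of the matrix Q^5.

40479

Characteristic polynomial: s^2 - s - 30 = (s - 6)(s + 5), so the eigenvalues are -5, 6.
s=-5: eigenvector (1, -1).
s=6: eigenvector (-3, 4).
P = [[1, -3], [-1, 4]], D = diag(-5, 6), P⁻¹ = [[4, 3], [1, 1]].
Q⁵ = P·diag(-3125, 7776)·P⁻¹ = [[-35828, -32703], [43604, 40479]].
The requested entry is 40479.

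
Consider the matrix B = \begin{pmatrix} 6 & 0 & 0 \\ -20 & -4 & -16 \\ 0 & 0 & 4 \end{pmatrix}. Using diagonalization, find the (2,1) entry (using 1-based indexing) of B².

Characteristic polynomial: t^3 - 6t^2 - 16t + 96 = (t - 6)(t - 4)(t + 4), so the eigenvalues are -4, 4, 6.
t=-4: eigenvector (0, 1, 0).
t=6: eigenvector (1, -2, 0).
t=4: eigenvector (0, -2, 1).
P = [[0, 1, 0], [1, -2, -2], [0, 0, 1]], D = diag(-4, 6, 4), P⁻¹ = [[2, 1, 2], [1, 0, 0], [0, 0, 1]].
B² = P·diag(16, 36, 16)·P⁻¹ = [[36, 0, 0], [-40, 16, 0], [0, 0, 16]].
The requested entry is -40.

-40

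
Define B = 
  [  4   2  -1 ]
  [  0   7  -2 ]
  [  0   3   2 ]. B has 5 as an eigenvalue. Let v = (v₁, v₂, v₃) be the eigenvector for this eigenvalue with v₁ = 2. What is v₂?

2

B − 5I = [[-1, 2, -1], [0, 2, -2], [0, 3, -3]].
Solving (B − 5I)v = 0 gives the eigenspace spanned by (2, 2, 2).
With v₁ = 2, v = (2, 2, 2), so v₂ = 2.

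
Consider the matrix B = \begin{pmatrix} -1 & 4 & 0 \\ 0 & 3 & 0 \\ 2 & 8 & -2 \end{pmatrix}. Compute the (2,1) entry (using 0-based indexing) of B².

16

Characteristic polynomial: λ^3 - 7λ - 6 = (λ - 3)(λ + 1)(λ + 2), so the eigenvalues are -2, -1, 3.
λ=-1: eigenvector (1, 0, 2).
λ=3: eigenvector (1, 1, 2).
λ=-2: eigenvector (0, 0, 1).
P = [[1, 1, 0], [0, 1, 0], [2, 2, 1]], D = diag(-1, 3, -2), P⁻¹ = [[1, -1, 0], [0, 1, 0], [-2, 0, 1]].
B² = P·diag(1, 9, 4)·P⁻¹ = [[1, 8, 0], [0, 9, 0], [-6, 16, 4]].
The requested entry is 16.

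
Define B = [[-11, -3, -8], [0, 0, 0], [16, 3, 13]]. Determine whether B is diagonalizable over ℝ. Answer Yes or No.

Characteristic polynomial: p(λ) = λ^3 - 2λ^2 - 15λ = λ(λ - 5)(λ + 3).
All 3 eigenvalues are distinct, so B is diagonalizable.

Yes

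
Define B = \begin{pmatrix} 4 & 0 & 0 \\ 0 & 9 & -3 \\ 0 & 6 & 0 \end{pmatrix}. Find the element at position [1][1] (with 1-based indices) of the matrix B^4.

Characteristic polynomial: t^3 - 13t^2 + 54t - 72 = (t - 6)(t - 4)(t - 3), so the eigenvalues are 3, 4, 6.
t=6: eigenvector (0, 1, 1).
t=4: eigenvector (1, 0, 0).
t=3: eigenvector (0, 1, 2).
P = [[0, 1, 0], [1, 0, 1], [1, 0, 2]], D = diag(6, 4, 3), P⁻¹ = [[0, 2, -1], [1, 0, 0], [0, -1, 1]].
B⁴ = P·diag(1296, 256, 81)·P⁻¹ = [[256, 0, 0], [0, 2511, -1215], [0, 2430, -1134]].
The requested entry is 256.

256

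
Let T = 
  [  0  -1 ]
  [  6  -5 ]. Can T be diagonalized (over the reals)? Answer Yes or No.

Characteristic polynomial: p(λ) = λ^2 + 5λ + 6 = (λ + 2)(λ + 3).
All 2 eigenvalues are distinct, so T is diagonalizable.

Yes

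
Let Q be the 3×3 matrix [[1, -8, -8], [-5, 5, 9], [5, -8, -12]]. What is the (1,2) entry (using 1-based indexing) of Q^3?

Characteristic polynomial: μ^3 + 6μ^2 + 5μ - 12 = (μ - 1)(μ + 3)(μ + 4), so the eigenvalues are -4, -3, 1.
μ=1: eigenvector (1, -1, 1).
μ=-3: eigenvector (2, -1, 2).
μ=-4: eigenvector (0, -1, 1).
P = [[1, 2, 0], [-1, -1, -1], [1, 2, 1]], D = diag(1, -3, -4), P⁻¹ = [[1, -2, -2], [0, 1, 1], [-1, 0, 1]].
Q³ = P·diag(1, -27, -64)·P⁻¹ = [[1, -56, -56], [-65, 29, 93], [65, -56, -120]].
The requested entry is -56.

-56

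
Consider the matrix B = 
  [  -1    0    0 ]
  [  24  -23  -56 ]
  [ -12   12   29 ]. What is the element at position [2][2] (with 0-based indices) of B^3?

Characteristic polynomial: λ^3 - 5λ^2 - λ + 5 = (λ - 5)(λ - 1)(λ + 1), so the eigenvalues are -1, 1, 5.
λ=-1: eigenvector (1, -4, 2).
λ=1: eigenvector (0, 7, -3).
λ=5: eigenvector (0, -2, 1).
P = [[1, 0, 0], [-4, 7, -2], [2, -3, 1]], D = diag(-1, 1, 5), P⁻¹ = [[1, 0, 0], [0, 1, 2], [-2, 3, 7]].
B³ = P·diag(-1, 1, 125)·P⁻¹ = [[-1, 0, 0], [504, -743, -1736], [-252, 372, 869]].
The requested entry is 869.

869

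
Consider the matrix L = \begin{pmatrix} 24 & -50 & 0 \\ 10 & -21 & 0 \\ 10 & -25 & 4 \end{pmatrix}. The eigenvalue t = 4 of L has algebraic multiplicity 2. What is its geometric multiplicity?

2

L − 4I = [[20, -50, 0], [10, -25, 0], [10, -25, 0]].
This matrix has rank 1, so its null space has dimension 3 − 1 = 2.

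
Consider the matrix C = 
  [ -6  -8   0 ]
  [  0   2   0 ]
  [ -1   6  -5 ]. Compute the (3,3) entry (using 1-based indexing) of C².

Characteristic polynomial: r^3 + 9r^2 + 8r - 60 = (r - 2)(r + 5)(r + 6), so the eigenvalues are -6, -5, 2.
r=-5: eigenvector (0, 0, 1).
r=2: eigenvector (-1, 1, 1).
r=-6: eigenvector (1, 0, 1).
P = [[0, -1, 1], [0, 1, 0], [1, 1, 1]], D = diag(-5, 2, -6), P⁻¹ = [[-1, -2, 1], [0, 1, 0], [1, 1, 0]].
C² = P·diag(25, 4, 36)·P⁻¹ = [[36, 32, 0], [0, 4, 0], [11, -10, 25]].
The requested entry is 25.

25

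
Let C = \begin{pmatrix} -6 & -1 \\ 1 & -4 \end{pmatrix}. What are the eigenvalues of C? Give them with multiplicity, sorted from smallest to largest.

-5, -5

Characteristic polynomial: p(t) = t^2 + 10t + 25 = (t + 5)^2.
Roots (with multiplicity): -5, -5.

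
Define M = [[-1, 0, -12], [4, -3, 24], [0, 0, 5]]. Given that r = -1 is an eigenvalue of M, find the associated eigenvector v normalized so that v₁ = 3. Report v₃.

0

M + 1I = [[0, 0, -12], [4, -2, 24], [0, 0, 6]].
Solving (M + 1I)v = 0 gives the eigenspace spanned by (3, 6, 0).
With v₁ = 3, v = (3, 6, 0), so v₃ = 0.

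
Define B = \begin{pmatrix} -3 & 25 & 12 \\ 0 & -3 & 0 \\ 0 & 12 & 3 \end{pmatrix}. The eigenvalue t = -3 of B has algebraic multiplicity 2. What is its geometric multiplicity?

1

B + 3I = [[0, 25, 12], [0, 0, 0], [0, 12, 6]].
This matrix has rank 2, so its null space has dimension 3 − 2 = 1.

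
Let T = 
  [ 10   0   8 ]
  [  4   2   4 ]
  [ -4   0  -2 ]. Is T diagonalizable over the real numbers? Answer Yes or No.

Yes

Characteristic polynomial: p(s) = s^3 - 10s^2 + 28s - 24 = (s - 6)(s - 2)^2.
s = 2 has algebraic multiplicity 2; rank(T − 2I) = 1, so geometric multiplicity = 2.
Every eigenvalue has geometric = algebraic multiplicity, so T is diagonalizable.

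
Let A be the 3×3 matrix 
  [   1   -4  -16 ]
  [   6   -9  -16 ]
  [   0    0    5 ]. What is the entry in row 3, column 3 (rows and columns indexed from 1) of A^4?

Characteristic polynomial: s^3 + 3s^2 - 25s - 75 = (s - 5)(s + 3)(s + 5), so the eigenvalues are -5, -3, 5.
s=-5: eigenvector (-2, -3, 0).
s=-3: eigenvector (1, 1, 0).
s=5: eigenvector (-2, -2, 1).
P = [[-2, 1, -2], [-3, 1, -2], [0, 0, 1]], D = diag(-5, -3, 5), P⁻¹ = [[1, -1, 0], [3, -2, 2], [0, 0, 1]].
A⁴ = P·diag(625, 81, 625)·P⁻¹ = [[-1007, 1088, -1088], [-1632, 1713, -1088], [0, 0, 625]].
The requested entry is 625.

625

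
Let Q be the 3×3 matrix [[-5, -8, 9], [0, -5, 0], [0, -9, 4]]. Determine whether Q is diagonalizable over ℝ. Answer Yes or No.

No

Characteristic polynomial: p(μ) = μ^3 + 6μ^2 - 15μ - 100 = (μ - 4)(μ + 5)^2.
μ = -5 has algebraic multiplicity 2; rank(Q + 5I) = 2, so geometric multiplicity = 1.
Geometric multiplicity < algebraic multiplicity, so Q is not diagonalizable.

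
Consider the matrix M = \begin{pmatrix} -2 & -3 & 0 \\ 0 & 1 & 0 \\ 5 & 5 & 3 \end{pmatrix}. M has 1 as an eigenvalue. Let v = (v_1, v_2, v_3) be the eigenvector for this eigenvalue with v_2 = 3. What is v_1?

M − 1I = [[-3, -3, 0], [0, 0, 0], [5, 5, 2]].
Solving (M − 1I)v = 0 gives the eigenspace spanned by (-3, 3, 0).
With v_2 = 3, v = (-3, 3, 0), so v_1 = -3.

-3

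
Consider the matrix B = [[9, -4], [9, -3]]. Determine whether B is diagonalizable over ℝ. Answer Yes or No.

No

Characteristic polynomial: p(λ) = λ^2 - 6λ + 9 = (λ - 3)^2.
λ = 3 has algebraic multiplicity 2; rank(B − 3I) = 1, so geometric multiplicity = 1.
Geometric multiplicity < algebraic multiplicity, so B is not diagonalizable.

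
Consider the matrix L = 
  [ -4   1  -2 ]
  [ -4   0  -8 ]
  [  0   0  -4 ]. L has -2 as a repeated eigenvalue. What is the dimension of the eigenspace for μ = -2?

L + 2I = [[-2, 1, -2], [-4, 2, -8], [0, 0, -2]].
This matrix has rank 2, so its null space has dimension 3 − 2 = 1.

1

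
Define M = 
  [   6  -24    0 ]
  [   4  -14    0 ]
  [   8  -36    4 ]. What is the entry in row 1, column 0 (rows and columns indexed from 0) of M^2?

-32

Characteristic polynomial: r^3 + 4r^2 - 20r - 48 = (r - 4)(r + 2)(r + 6), so the eigenvalues are -6, -2, 4.
r=-2: eigenvector (3, 1, 2).
r=-6: eigenvector (2, 1, 2).
r=4: eigenvector (0, 0, 1).
P = [[3, 2, 0], [1, 1, 0], [2, 2, 1]], D = diag(-2, -6, 4), P⁻¹ = [[1, -2, 0], [-1, 3, 0], [0, -2, 1]].
M² = P·diag(4, 36, 16)·P⁻¹ = [[-60, 192, 0], [-32, 100, 0], [-64, 168, 16]].
The requested entry is -32.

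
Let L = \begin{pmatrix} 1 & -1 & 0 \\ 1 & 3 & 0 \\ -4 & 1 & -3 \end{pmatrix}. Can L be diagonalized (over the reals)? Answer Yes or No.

No

Characteristic polynomial: p(t) = t^3 - t^2 - 8t + 12 = (t - 2)^2(t + 3).
t = 2 has algebraic multiplicity 2; rank(L − 2I) = 2, so geometric multiplicity = 1.
Geometric multiplicity < algebraic multiplicity, so L is not diagonalizable.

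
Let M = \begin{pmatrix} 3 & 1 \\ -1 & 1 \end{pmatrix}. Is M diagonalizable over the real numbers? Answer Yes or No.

No

Characteristic polynomial: p(μ) = μ^2 - 4μ + 4 = (μ - 2)^2.
μ = 2 has algebraic multiplicity 2; rank(M − 2I) = 1, so geometric multiplicity = 1.
Geometric multiplicity < algebraic multiplicity, so M is not diagonalizable.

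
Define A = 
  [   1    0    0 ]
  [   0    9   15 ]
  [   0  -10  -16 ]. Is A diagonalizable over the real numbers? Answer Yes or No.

Characteristic polynomial: p(r) = r^3 + 6r^2 - r - 6 = (r - 1)(r + 1)(r + 6).
All 3 eigenvalues are distinct, so A is diagonalizable.

Yes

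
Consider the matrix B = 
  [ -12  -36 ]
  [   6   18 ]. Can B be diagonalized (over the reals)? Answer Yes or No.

Characteristic polynomial: p(s) = s^2 - 6s = s(s - 6).
All 2 eigenvalues are distinct, so B is diagonalizable.

Yes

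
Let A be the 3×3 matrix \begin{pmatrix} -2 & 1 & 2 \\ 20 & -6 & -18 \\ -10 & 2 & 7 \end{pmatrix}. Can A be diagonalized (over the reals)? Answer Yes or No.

No

Characteristic polynomial: p(r) = r^3 + r^2 - 8r - 12 = (r - 3)(r + 2)^2.
r = -2 has algebraic multiplicity 2; rank(A + 2I) = 2, so geometric multiplicity = 1.
Geometric multiplicity < algebraic multiplicity, so A is not diagonalizable.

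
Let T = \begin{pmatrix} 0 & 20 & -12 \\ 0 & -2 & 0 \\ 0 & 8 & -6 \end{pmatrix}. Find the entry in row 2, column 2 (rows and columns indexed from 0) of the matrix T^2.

36

Characteristic polynomial: r^3 + 8r^2 + 12r = r(r + 2)(r + 6), so the eigenvalues are -6, -2, 0.
r=0: eigenvector (1, 0, 0).
r=-2: eigenvector (2, 1, 2).
r=-6: eigenvector (2, 0, 1).
P = [[1, 2, 2], [0, 1, 0], [0, 2, 1]], D = diag(0, -2, -6), P⁻¹ = [[1, 2, -2], [0, 1, 0], [0, -2, 1]].
T² = P·diag(0, 4, 36)·P⁻¹ = [[0, -136, 72], [0, 4, 0], [0, -64, 36]].
The requested entry is 36.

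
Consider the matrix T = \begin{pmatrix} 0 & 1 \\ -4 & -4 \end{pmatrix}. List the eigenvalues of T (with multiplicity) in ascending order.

Characteristic polynomial: p(μ) = μ^2 + 4μ + 4 = (μ + 2)^2.
Roots (with multiplicity): -2, -2.

-2, -2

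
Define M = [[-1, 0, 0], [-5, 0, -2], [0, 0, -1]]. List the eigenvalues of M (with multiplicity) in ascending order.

-1, -1, 0

Characteristic polynomial: p(s) = s^3 + 2s^2 + s = s(s + 1)^2.
Roots (with multiplicity): -1, -1, 0.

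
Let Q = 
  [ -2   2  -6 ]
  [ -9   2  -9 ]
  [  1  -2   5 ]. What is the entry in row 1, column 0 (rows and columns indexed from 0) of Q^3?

Characteristic polynomial: t^3 - 5t^2 + 2t + 8 = (t - 4)(t - 2)(t + 1), so the eigenvalues are -1, 2, 4.
t=2: eigenvector (1, -1, -1).
t=-1: eigenvector (0, 3, 1).
t=4: eigenvector (1, 0, -1).
P = [[1, 0, 1], [-1, 3, 0], [-1, 1, -1]], D = diag(2, -1, 4), P⁻¹ = [[3, -1, 3], [1, 0, 1], [-2, 1, -3]].
Q³ = P·diag(8, -1, 64)·P⁻¹ = [[-104, 56, -168], [-27, 8, -27], [103, -56, 167]].
The requested entry is -27.

-27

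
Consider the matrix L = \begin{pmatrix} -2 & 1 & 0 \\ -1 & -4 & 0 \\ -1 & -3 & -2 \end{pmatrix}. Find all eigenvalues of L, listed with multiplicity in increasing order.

Characteristic polynomial: p(r) = r^3 + 8r^2 + 21r + 18 = (r + 2)(r + 3)^2.
Roots (with multiplicity): -3, -3, -2.

-3, -3, -2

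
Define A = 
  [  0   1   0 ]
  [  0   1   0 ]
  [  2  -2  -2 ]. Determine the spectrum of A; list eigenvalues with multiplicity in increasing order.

Characteristic polynomial: p(t) = t^3 + t^2 - 2t = t(t - 1)(t + 2).
Roots (with multiplicity): -2, 0, 1.

-2, 0, 1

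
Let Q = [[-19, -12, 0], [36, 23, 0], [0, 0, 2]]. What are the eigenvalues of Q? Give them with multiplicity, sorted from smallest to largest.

Characteristic polynomial: p(μ) = μ^3 - 6μ^2 + 3μ + 10 = (μ - 5)(μ - 2)(μ + 1).
Roots (with multiplicity): -1, 2, 5.

-1, 2, 5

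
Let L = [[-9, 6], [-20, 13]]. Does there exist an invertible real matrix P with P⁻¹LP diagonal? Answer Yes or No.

Yes

Characteristic polynomial: p(λ) = λ^2 - 4λ + 3 = (λ - 3)(λ - 1).
All 2 eigenvalues are distinct, so L is diagonalizable.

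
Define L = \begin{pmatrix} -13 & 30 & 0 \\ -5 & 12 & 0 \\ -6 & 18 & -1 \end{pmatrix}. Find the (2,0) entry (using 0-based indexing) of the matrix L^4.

-30

Characteristic polynomial: s^3 + 2s^2 - 5s - 6 = (s - 2)(s + 1)(s + 3), so the eigenvalues are -3, -1, 2.
s=-3: eigenvector (3, 1, 0).
s=2: eigenvector (2, 1, 2).
s=-1: eigenvector (0, 0, 1).
P = [[3, 2, 0], [1, 1, 0], [0, 2, 1]], D = diag(-3, 2, -1), P⁻¹ = [[1, -2, 0], [-1, 3, 0], [2, -6, 1]].
L⁴ = P·diag(81, 16, 1)·P⁻¹ = [[211, -390, 0], [65, -114, 0], [-30, 90, 1]].
The requested entry is -30.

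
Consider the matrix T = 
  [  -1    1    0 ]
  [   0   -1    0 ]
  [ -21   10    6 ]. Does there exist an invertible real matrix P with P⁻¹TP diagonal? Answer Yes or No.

No

Characteristic polynomial: p(r) = r^3 - 4r^2 - 11r - 6 = (r - 6)(r + 1)^2.
r = -1 has algebraic multiplicity 2; rank(T + 1I) = 2, so geometric multiplicity = 1.
Geometric multiplicity < algebraic multiplicity, so T is not diagonalizable.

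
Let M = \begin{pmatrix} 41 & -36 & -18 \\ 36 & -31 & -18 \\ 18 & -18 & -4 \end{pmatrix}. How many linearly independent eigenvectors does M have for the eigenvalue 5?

M − 5I = [[36, -36, -18], [36, -36, -18], [18, -18, -9]].
This matrix has rank 1, so its null space has dimension 3 − 1 = 2.

2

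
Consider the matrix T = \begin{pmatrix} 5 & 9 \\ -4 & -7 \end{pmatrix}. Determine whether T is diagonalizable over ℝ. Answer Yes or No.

No

Characteristic polynomial: p(λ) = λ^2 + 2λ + 1 = (λ + 1)^2.
λ = -1 has algebraic multiplicity 2; rank(T + 1I) = 1, so geometric multiplicity = 1.
Geometric multiplicity < algebraic multiplicity, so T is not diagonalizable.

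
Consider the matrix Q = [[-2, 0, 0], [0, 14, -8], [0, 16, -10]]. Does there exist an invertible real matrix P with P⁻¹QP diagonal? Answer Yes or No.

Yes

Characteristic polynomial: p(t) = t^3 - 2t^2 - 20t - 24 = (t - 6)(t + 2)^2.
t = -2 has algebraic multiplicity 2; rank(Q + 2I) = 1, so geometric multiplicity = 2.
Every eigenvalue has geometric = algebraic multiplicity, so Q is diagonalizable.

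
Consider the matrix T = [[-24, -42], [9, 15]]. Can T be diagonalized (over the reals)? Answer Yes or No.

Characteristic polynomial: p(μ) = μ^2 + 9μ + 18 = (μ + 3)(μ + 6).
All 2 eigenvalues are distinct, so T is diagonalizable.

Yes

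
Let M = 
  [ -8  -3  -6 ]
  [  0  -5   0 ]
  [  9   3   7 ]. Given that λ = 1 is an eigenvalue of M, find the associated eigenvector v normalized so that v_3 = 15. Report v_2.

0

M − 1I = [[-9, -3, -6], [0, -6, 0], [9, 3, 6]].
Solving (M − 1I)v = 0 gives the eigenspace spanned by (-10, 0, 15).
With v_3 = 15, v = (-10, 0, 15), so v_2 = 0.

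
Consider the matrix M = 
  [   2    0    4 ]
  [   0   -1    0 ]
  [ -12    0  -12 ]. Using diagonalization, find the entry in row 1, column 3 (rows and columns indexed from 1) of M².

-40

Characteristic polynomial: λ^3 + 11λ^2 + 34λ + 24 = (λ + 1)(λ + 4)(λ + 6), so the eigenvalues are -6, -4, -1.
λ=-1: eigenvector (0, 1, 0).
λ=-6: eigenvector (1, 0, -2).
λ=-4: eigenvector (2, 0, -3).
P = [[0, 1, 2], [1, 0, 0], [0, -2, -3]], D = diag(-1, -6, -4), P⁻¹ = [[0, 1, 0], [-3, 0, -2], [2, 0, 1]].
M² = P·diag(1, 36, 16)·P⁻¹ = [[-44, 0, -40], [0, 1, 0], [120, 0, 96]].
The requested entry is -40.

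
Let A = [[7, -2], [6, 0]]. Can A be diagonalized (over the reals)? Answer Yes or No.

Characteristic polynomial: p(λ) = λ^2 - 7λ + 12 = (λ - 4)(λ - 3).
All 2 eigenvalues are distinct, so A is diagonalizable.

Yes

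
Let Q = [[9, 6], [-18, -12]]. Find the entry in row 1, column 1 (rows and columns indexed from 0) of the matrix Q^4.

Characteristic polynomial: μ^2 + 3μ = μ(μ + 3), so the eigenvalues are -3, 0.
μ=-3: eigenvector (-1, 2).
μ=0: eigenvector (-2, 3).
P = [[-1, -2], [2, 3]], D = diag(-3, 0), P⁻¹ = [[3, 2], [-2, -1]].
Q⁴ = P·diag(81, 0)·P⁻¹ = [[-243, -162], [486, 324]].
The requested entry is 324.

324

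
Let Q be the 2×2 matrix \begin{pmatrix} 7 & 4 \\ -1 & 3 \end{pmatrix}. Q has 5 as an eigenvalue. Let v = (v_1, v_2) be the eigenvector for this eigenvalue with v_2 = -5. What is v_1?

Q − 5I = [[2, 4], [-1, -2]].
Solving (Q − 5I)v = 0 gives the eigenspace spanned by (10, -5).
With v_2 = -5, v = (10, -5), so v_1 = 10.

10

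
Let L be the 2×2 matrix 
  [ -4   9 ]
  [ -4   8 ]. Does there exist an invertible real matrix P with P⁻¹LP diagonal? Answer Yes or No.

No

Characteristic polynomial: p(s) = s^2 - 4s + 4 = (s - 2)^2.
s = 2 has algebraic multiplicity 2; rank(L − 2I) = 1, so geometric multiplicity = 1.
Geometric multiplicity < algebraic multiplicity, so L is not diagonalizable.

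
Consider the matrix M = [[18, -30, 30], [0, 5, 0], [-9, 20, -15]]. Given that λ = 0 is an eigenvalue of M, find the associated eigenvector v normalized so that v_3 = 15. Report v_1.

-25

M = [[18, -30, 30], [0, 5, 0], [-9, 20, -15]].
Solving (M)v = 0 gives the eigenspace spanned by (-25, 0, 15).
With v_3 = 15, v = (-25, 0, 15), so v_1 = -25.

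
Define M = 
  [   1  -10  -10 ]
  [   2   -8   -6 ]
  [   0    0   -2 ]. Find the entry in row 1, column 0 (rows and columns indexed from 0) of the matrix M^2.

-14

Characteristic polynomial: s^3 + 9s^2 + 26s + 24 = (s + 2)(s + 3)(s + 4), so the eigenvalues are -4, -3, -2.
s=-2: eigenvector (0, -1, 1).
s=-4: eigenvector (2, 1, 0).
s=-3: eigenvector (5, 2, 0).
P = [[0, 2, 5], [-1, 1, 2], [1, 0, 0]], D = diag(-2, -4, -3), P⁻¹ = [[0, 0, 1], [-2, 5, 5], [1, -2, -2]].
M² = P·diag(4, 16, 9)·P⁻¹ = [[-19, 70, 70], [-14, 44, 40], [0, 0, 4]].
The requested entry is -14.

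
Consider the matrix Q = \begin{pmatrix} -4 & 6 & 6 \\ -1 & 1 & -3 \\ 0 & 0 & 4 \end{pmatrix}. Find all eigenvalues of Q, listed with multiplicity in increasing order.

Characteristic polynomial: p(λ) = λ^3 - λ^2 - 10λ - 8 = (λ - 4)(λ + 1)(λ + 2).
Roots (with multiplicity): -2, -1, 4.

-2, -1, 4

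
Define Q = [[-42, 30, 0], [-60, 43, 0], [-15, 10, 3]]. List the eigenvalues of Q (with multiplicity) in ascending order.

Characteristic polynomial: p(t) = t^3 - 4t^2 - 3t + 18 = (t - 3)^2(t + 2).
Roots (with multiplicity): -2, 3, 3.

-2, 3, 3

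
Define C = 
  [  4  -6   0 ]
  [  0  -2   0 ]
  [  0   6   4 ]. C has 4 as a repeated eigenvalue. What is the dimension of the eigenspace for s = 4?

2

C − 4I = [[0, -6, 0], [0, -6, 0], [0, 6, 0]].
This matrix has rank 1, so its null space has dimension 3 − 1 = 2.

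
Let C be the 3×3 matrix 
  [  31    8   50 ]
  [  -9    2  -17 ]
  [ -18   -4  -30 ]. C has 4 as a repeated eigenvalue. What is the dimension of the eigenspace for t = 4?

C − 4I = [[27, 8, 50], [-9, -2, -17], [-18, -4, -34]].
This matrix has rank 2, so its null space has dimension 3 − 2 = 1.

1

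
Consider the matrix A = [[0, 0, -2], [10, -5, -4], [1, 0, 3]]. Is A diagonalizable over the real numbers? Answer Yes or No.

Yes

Characteristic polynomial: p(μ) = μ^3 + 2μ^2 - 13μ + 10 = (μ - 2)(μ - 1)(μ + 5).
All 3 eigenvalues are distinct, so A is diagonalizable.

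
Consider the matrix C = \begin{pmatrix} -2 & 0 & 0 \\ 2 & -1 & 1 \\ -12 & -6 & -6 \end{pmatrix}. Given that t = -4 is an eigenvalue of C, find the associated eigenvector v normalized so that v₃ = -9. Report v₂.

3

C + 4I = [[2, 0, 0], [2, 3, 1], [-12, -6, -2]].
Solving (C + 4I)v = 0 gives the eigenspace spanned by (0, 3, -9).
With v₃ = -9, v = (0, 3, -9), so v₂ = 3.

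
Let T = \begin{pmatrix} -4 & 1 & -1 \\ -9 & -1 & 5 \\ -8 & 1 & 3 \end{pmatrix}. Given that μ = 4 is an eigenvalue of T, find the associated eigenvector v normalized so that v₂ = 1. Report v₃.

1

T − 4I = [[-8, 1, -1], [-9, -5, 5], [-8, 1, -1]].
Solving (T − 4I)v = 0 gives the eigenspace spanned by (0, 1, 1).
With v₂ = 1, v = (0, 1, 1), so v₃ = 1.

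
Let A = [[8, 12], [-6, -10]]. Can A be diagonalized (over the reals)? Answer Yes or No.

Characteristic polynomial: p(λ) = λ^2 + 2λ - 8 = (λ - 2)(λ + 4).
All 2 eigenvalues are distinct, so A is diagonalizable.

Yes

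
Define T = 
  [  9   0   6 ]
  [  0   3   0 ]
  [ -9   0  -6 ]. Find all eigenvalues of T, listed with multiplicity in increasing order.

Characteristic polynomial: p(λ) = λ^3 - 6λ^2 + 9λ = λ(λ - 3)^2.
Roots (with multiplicity): 0, 3, 3.

0, 3, 3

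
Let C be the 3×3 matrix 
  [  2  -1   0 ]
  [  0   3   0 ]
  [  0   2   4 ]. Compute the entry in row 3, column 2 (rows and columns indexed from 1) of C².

Characteristic polynomial: r^3 - 9r^2 + 26r - 24 = (r - 4)(r - 3)(r - 2), so the eigenvalues are 2, 3, 4.
r=3: eigenvector (-1, 1, -2).
r=2: eigenvector (1, 0, 0).
r=4: eigenvector (0, 0, 1).
P = [[-1, 1, 0], [1, 0, 0], [-2, 0, 1]], D = diag(3, 2, 4), P⁻¹ = [[0, 1, 0], [1, 1, 0], [0, 2, 1]].
C² = P·diag(9, 4, 16)·P⁻¹ = [[4, -5, 0], [0, 9, 0], [0, 14, 16]].
The requested entry is 14.

14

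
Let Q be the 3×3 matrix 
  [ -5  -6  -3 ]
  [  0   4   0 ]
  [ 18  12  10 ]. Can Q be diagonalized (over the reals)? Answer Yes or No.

Yes

Characteristic polynomial: p(s) = s^3 - 9s^2 + 24s - 16 = (s - 4)^2(s - 1).
s = 4 has algebraic multiplicity 2; rank(Q − 4I) = 1, so geometric multiplicity = 2.
Every eigenvalue has geometric = algebraic multiplicity, so Q is diagonalizable.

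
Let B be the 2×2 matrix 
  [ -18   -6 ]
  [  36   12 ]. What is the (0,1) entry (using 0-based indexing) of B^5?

Characteristic polynomial: r^2 + 6r = r(r + 6), so the eigenvalues are -6, 0.
r=-6: eigenvector (1, -2).
r=0: eigenvector (1, -3).
P = [[1, 1], [-2, -3]], D = diag(-6, 0), P⁻¹ = [[3, 1], [-2, -1]].
B⁵ = P·diag(-7776, 0)·P⁻¹ = [[-23328, -7776], [46656, 15552]].
The requested entry is -7776.

-7776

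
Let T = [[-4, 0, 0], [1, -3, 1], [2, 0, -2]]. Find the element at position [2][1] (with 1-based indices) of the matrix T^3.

19

Characteristic polynomial: λ^3 + 9λ^2 + 26λ + 24 = (λ + 2)(λ + 3)(λ + 4), so the eigenvalues are -4, -3, -2.
λ=-3: eigenvector (0, 1, 0).
λ=-4: eigenvector (1, 0, -1).
λ=-2: eigenvector (0, 1, 1).
P = [[0, 1, 0], [1, 0, 1], [0, -1, 1]], D = diag(-3, -4, -2), P⁻¹ = [[-1, 1, -1], [1, 0, 0], [1, 0, 1]].
T³ = P·diag(-27, -64, -8)·P⁻¹ = [[-64, 0, 0], [19, -27, 19], [56, 0, -8]].
The requested entry is 19.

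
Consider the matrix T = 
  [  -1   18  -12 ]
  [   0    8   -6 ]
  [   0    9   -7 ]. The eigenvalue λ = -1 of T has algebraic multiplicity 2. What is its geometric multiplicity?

T + 1I = [[0, 18, -12], [0, 9, -6], [0, 9, -6]].
This matrix has rank 1, so its null space has dimension 3 − 1 = 2.

2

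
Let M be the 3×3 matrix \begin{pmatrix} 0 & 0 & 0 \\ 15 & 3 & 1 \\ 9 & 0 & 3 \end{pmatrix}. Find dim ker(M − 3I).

1

M − 3I = [[-3, 0, 0], [15, 0, 1], [9, 0, 0]].
This matrix has rank 2, so its null space has dimension 3 − 2 = 1.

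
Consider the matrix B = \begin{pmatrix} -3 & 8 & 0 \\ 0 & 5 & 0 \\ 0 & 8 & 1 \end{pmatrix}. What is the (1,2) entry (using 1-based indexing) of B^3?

Characteristic polynomial: r^3 - 3r^2 - 13r + 15 = (r - 5)(r - 1)(r + 3), so the eigenvalues are -3, 1, 5.
r=-3: eigenvector (1, 0, 0).
r=5: eigenvector (1, 1, 2).
r=1: eigenvector (0, 0, 1).
P = [[1, 1, 0], [0, 1, 0], [0, 2, 1]], D = diag(-3, 5, 1), P⁻¹ = [[1, -1, 0], [0, 1, 0], [0, -2, 1]].
B³ = P·diag(-27, 125, 1)·P⁻¹ = [[-27, 152, 0], [0, 125, 0], [0, 248, 1]].
The requested entry is 152.

152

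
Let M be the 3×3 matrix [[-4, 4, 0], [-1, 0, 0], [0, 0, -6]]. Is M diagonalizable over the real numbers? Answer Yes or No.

Characteristic polynomial: p(λ) = λ^3 + 10λ^2 + 28λ + 24 = (λ + 2)^2(λ + 6).
λ = -2 has algebraic multiplicity 2; rank(M + 2I) = 2, so geometric multiplicity = 1.
Geometric multiplicity < algebraic multiplicity, so M is not diagonalizable.

No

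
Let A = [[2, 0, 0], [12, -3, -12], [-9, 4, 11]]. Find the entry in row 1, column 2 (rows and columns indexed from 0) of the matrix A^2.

Characteristic polynomial: μ^3 - 10μ^2 + 31μ - 30 = (μ - 5)(μ - 3)(μ - 2), so the eigenvalues are 2, 3, 5.
μ=3: eigenvector (0, -2, 1).
μ=5: eigenvector (0, -3, 2).
μ=2: eigenvector (1, 0, 1).
P = [[0, 0, 1], [-2, -3, 0], [1, 2, 1]], D = diag(3, 5, 2), P⁻¹ = [[3, -2, -3], [-2, 1, 2], [1, 0, 0]].
A² = P·diag(9, 25, 4)·P⁻¹ = [[4, 0, 0], [96, -39, -96], [-69, 32, 73]].
The requested entry is -96.

-96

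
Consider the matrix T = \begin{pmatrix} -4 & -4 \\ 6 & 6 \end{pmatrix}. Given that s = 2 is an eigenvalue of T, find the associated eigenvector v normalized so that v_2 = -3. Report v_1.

T − 2I = [[-6, -4], [6, 4]].
Solving (T − 2I)v = 0 gives the eigenspace spanned by (2, -3).
With v_2 = -3, v = (2, -3), so v_1 = 2.

2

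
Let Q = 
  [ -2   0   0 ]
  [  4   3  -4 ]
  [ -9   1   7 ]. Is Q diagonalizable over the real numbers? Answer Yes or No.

Characteristic polynomial: p(r) = r^3 - 8r^2 + 5r + 50 = (r - 5)^2(r + 2).
r = 5 has algebraic multiplicity 2; rank(Q − 5I) = 2, so geometric multiplicity = 1.
Geometric multiplicity < algebraic multiplicity, so Q is not diagonalizable.

No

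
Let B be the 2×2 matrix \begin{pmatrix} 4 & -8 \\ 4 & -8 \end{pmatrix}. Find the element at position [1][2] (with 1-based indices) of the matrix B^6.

8192

Characteristic polynomial: r^2 + 4r = r(r + 4), so the eigenvalues are -4, 0.
r=-4: eigenvector (1, 1).
r=0: eigenvector (-2, -1).
P = [[1, -2], [1, -1]], D = diag(-4, 0), P⁻¹ = [[-1, 2], [-1, 1]].
B⁶ = P·diag(4096, 0)·P⁻¹ = [[-4096, 8192], [-4096, 8192]].
The requested entry is 8192.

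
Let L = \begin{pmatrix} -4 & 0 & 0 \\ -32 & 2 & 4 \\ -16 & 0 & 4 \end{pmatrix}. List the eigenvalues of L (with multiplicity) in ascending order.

-4, 2, 4

Characteristic polynomial: p(s) = s^3 - 2s^2 - 16s + 32 = (s - 4)(s - 2)(s + 4).
Roots (with multiplicity): -4, 2, 4.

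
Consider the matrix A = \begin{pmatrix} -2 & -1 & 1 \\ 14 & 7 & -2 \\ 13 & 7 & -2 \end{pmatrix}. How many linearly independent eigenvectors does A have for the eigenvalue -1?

A + 1I = [[-1, -1, 1], [14, 8, -2], [13, 7, -1]].
This matrix has rank 2, so its null space has dimension 3 − 2 = 1.

1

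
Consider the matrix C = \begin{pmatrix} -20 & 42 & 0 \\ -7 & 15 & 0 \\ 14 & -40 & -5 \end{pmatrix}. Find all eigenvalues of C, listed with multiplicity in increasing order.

-6, -5, 1

Characteristic polynomial: p(r) = r^3 + 10r^2 + 19r - 30 = (r - 1)(r + 5)(r + 6).
Roots (with multiplicity): -6, -5, 1.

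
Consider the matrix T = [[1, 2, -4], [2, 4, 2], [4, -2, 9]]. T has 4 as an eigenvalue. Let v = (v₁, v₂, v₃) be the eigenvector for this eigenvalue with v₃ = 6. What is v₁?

-6

T − 4I = [[-3, 2, -4], [2, 0, 2], [4, -2, 5]].
Solving (T − 4I)v = 0 gives the eigenspace spanned by (-6, 3, 6).
With v₃ = 6, v = (-6, 3, 6), so v₁ = -6.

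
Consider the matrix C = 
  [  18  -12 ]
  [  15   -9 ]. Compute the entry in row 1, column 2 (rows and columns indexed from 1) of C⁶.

-183708

Characteristic polynomial: r^2 - 9r + 18 = (r - 6)(r - 3), so the eigenvalues are 3, 6.
r=6: eigenvector (1, 1).
r=3: eigenvector (-4, -5).
P = [[1, -4], [1, -5]], D = diag(6, 3), P⁻¹ = [[5, -4], [1, -1]].
C⁶ = P·diag(46656, 729)·P⁻¹ = [[230364, -183708], [229635, -182979]].
The requested entry is -183708.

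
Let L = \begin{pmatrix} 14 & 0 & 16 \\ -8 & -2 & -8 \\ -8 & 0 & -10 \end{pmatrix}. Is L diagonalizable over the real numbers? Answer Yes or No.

Characteristic polynomial: p(λ) = λ^3 - 2λ^2 - 20λ - 24 = (λ - 6)(λ + 2)^2.
λ = -2 has algebraic multiplicity 2; rank(L + 2I) = 1, so geometric multiplicity = 2.
Every eigenvalue has geometric = algebraic multiplicity, so L is diagonalizable.

Yes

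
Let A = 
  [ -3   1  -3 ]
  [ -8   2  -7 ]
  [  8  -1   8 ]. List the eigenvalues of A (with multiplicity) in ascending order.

1, 1, 5

Characteristic polynomial: p(r) = r^3 - 7r^2 + 11r - 5 = (r - 5)(r - 1)^2.
Roots (with multiplicity): 1, 1, 5.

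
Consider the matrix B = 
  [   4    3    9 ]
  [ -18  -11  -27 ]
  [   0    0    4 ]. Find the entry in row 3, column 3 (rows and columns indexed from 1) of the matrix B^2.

16

Characteristic polynomial: r^3 + 3r^2 - 18r - 40 = (r - 4)(r + 2)(r + 5), so the eigenvalues are -5, -2, 4.
r=-5: eigenvector (1, -3, 0).
r=-2: eigenvector (1, -2, 0).
r=4: eigenvector (1, -3, 1).
P = [[1, 1, 1], [-3, -2, -3], [0, 0, 1]], D = diag(-5, -2, 4), P⁻¹ = [[-2, -1, -1], [3, 1, 0], [0, 0, 1]].
B² = P·diag(25, 4, 16)·P⁻¹ = [[-38, -21, -9], [126, 67, 27], [0, 0, 16]].
The requested entry is 16.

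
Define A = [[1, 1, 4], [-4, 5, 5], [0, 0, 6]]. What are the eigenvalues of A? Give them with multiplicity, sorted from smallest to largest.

3, 3, 6

Characteristic polynomial: p(t) = t^3 - 12t^2 + 45t - 54 = (t - 6)(t - 3)^2.
Roots (with multiplicity): 3, 3, 6.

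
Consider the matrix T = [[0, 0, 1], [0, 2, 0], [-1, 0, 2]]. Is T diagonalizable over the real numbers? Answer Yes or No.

Characteristic polynomial: p(r) = r^3 - 4r^2 + 5r - 2 = (r - 2)(r - 1)^2.
r = 1 has algebraic multiplicity 2; rank(T − 1I) = 2, so geometric multiplicity = 1.
Geometric multiplicity < algebraic multiplicity, so T is not diagonalizable.

No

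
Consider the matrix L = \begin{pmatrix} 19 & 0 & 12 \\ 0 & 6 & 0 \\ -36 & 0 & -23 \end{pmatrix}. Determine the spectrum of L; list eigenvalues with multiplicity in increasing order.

-5, 1, 6

Characteristic polynomial: p(μ) = μ^3 - 2μ^2 - 29μ + 30 = (μ - 6)(μ - 1)(μ + 5).
Roots (with multiplicity): -5, 1, 6.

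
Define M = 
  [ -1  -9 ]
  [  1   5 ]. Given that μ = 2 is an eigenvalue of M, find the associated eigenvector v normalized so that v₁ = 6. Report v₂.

M − 2I = [[-3, -9], [1, 3]].
Solving (M − 2I)v = 0 gives the eigenspace spanned by (6, -2).
With v₁ = 6, v = (6, -2), so v₂ = -2.

-2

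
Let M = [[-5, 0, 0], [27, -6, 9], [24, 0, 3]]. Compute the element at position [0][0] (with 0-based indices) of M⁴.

625

Characteristic polynomial: μ^3 + 8μ^2 - 3μ - 90 = (μ - 3)(μ + 5)(μ + 6), so the eigenvalues are -6, -5, 3.
μ=-5: eigenvector (1, 0, -3).
μ=-6: eigenvector (0, 1, 0).
μ=3: eigenvector (0, 1, 1).
P = [[1, 0, 0], [0, 1, 1], [-3, 0, 1]], D = diag(-5, -6, 3), P⁻¹ = [[1, 0, 0], [-3, 1, -1], [3, 0, 1]].
M⁴ = P·diag(625, 1296, 81)·P⁻¹ = [[625, 0, 0], [-3645, 1296, -1215], [-1632, 0, 81]].
The requested entry is 625.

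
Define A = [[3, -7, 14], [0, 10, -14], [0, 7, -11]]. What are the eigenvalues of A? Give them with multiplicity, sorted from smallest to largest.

Characteristic polynomial: p(r) = r^3 - 2r^2 - 15r + 36 = (r - 3)^2(r + 4).
Roots (with multiplicity): -4, 3, 3.

-4, 3, 3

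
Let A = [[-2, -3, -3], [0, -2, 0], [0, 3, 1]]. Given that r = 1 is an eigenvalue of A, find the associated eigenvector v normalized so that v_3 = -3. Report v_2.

0

A − 1I = [[-3, -3, -3], [0, -3, 0], [0, 3, 0]].
Solving (A − 1I)v = 0 gives the eigenspace spanned by (3, 0, -3).
With v_3 = -3, v = (3, 0, -3), so v_2 = 0.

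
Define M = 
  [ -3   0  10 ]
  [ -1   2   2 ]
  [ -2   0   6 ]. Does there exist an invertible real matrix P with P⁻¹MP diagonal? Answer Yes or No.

Yes

Characteristic polynomial: p(r) = r^3 - 5r^2 + 8r - 4 = (r - 2)^2(r - 1).
r = 2 has algebraic multiplicity 2; rank(M − 2I) = 1, so geometric multiplicity = 2.
Every eigenvalue has geometric = algebraic multiplicity, so M is diagonalizable.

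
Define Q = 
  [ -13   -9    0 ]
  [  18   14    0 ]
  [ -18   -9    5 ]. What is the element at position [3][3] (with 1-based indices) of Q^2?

Characteristic polynomial: s^3 - 6s^2 - 15s + 100 = (s - 5)^2(s + 4), so the eigenvalues are -4, 5, 5.
s=5: eigenvector (-1, 2, -1).
s=-4: eigenvector (1, -1, 1).
s=5: eigenvector (2, -4, 1).
P = [[-1, 1, 2], [2, -1, -4], [-1, 1, 1]], D = diag(5, -4, 5), P⁻¹ = [[3, 1, -2], [2, 1, 0], [1, 0, -1]].
Q² = P·diag(25, 16, 25)·P⁻¹ = [[7, -9, 0], [18, 34, 0], [-18, -9, 25]].
The requested entry is 25.

25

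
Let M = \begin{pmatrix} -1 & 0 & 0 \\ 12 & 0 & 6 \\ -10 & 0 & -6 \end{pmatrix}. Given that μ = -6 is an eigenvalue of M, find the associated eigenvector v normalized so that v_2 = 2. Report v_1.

0

M + 6I = [[5, 0, 0], [12, 6, 6], [-10, 0, 0]].
Solving (M + 6I)v = 0 gives the eigenspace spanned by (0, 2, -2).
With v_2 = 2, v = (0, 2, -2), so v_1 = 0.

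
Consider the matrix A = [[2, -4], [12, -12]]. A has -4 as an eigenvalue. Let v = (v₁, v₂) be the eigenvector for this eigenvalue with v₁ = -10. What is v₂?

-15

A + 4I = [[6, -4], [12, -8]].
Solving (A + 4I)v = 0 gives the eigenspace spanned by (-10, -15).
With v₁ = -10, v = (-10, -15), so v₂ = -15.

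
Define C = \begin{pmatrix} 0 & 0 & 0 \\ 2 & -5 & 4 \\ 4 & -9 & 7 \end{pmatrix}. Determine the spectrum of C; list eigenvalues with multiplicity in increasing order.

0, 1, 1

Characteristic polynomial: p(t) = t^3 - 2t^2 + t = t(t - 1)^2.
Roots (with multiplicity): 0, 1, 1.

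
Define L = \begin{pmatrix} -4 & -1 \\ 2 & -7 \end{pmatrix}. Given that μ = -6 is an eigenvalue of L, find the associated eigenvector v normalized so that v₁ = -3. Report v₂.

L + 6I = [[2, -1], [2, -1]].
Solving (L + 6I)v = 0 gives the eigenspace spanned by (-3, -6).
With v₁ = -3, v = (-3, -6), so v₂ = -6.

-6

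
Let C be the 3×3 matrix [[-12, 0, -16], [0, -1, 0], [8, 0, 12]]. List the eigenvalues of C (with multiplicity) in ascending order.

Characteristic polynomial: p(t) = t^3 + t^2 - 16t - 16 = (t - 4)(t + 1)(t + 4).
Roots (with multiplicity): -4, -1, 4.

-4, -1, 4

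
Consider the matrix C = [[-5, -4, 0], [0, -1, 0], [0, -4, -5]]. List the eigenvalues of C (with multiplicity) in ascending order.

-5, -5, -1

Characteristic polynomial: p(λ) = λ^3 + 11λ^2 + 35λ + 25 = (λ + 1)(λ + 5)^2.
Roots (with multiplicity): -5, -5, -1.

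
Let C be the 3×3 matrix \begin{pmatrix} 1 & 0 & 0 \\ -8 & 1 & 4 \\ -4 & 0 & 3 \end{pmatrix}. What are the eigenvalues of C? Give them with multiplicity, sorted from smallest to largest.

1, 1, 3

Characteristic polynomial: p(s) = s^3 - 5s^2 + 7s - 3 = (s - 3)(s - 1)^2.
Roots (with multiplicity): 1, 1, 3.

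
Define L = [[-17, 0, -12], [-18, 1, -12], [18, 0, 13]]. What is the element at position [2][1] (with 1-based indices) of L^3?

Characteristic polynomial: μ^3 + 3μ^2 - 9μ + 5 = (μ - 1)^2(μ + 5), so the eigenvalues are -5, 1, 1.
μ=1: eigenvector (-2, 1, 3).
μ=1: eigenvector (0, 1, 0).
μ=-5: eigenvector (1, 1, -1).
P = [[-2, 0, 1], [1, 1, 1], [3, 0, -1]], D = diag(1, 1, -5), P⁻¹ = [[1, 0, 1], [-4, 1, -3], [3, 0, 2]].
L³ = P·diag(1, 1, -125)·P⁻¹ = [[-377, 0, -252], [-378, 1, -252], [378, 0, 253]].
The requested entry is -378.

-378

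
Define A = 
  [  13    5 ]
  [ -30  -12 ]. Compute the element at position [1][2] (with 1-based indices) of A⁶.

Characteristic polynomial: t^2 - t - 6 = (t - 3)(t + 2), so the eigenvalues are -2, 3.
t=-2: eigenvector (1, -3).
t=3: eigenvector (1, -2).
P = [[1, 1], [-3, -2]], D = diag(-2, 3), P⁻¹ = [[-2, -1], [3, 1]].
A⁶ = P·diag(64, 729)·P⁻¹ = [[2059, 665], [-3990, -1266]].
The requested entry is 665.

665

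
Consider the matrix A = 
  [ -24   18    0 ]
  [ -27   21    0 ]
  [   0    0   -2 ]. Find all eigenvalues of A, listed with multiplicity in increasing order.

Characteristic polynomial: p(t) = t^3 + 5t^2 - 12t - 36 = (t - 3)(t + 2)(t + 6).
Roots (with multiplicity): -6, -2, 3.

-6, -2, 3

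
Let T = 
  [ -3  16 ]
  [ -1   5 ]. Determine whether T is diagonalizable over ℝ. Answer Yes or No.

No

Characteristic polynomial: p(μ) = μ^2 - 2μ + 1 = (μ - 1)^2.
μ = 1 has algebraic multiplicity 2; rank(T − 1I) = 1, so geometric multiplicity = 1.
Geometric multiplicity < algebraic multiplicity, so T is not diagonalizable.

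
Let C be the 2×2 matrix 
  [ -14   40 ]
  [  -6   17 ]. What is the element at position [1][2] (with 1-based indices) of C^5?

1240

Characteristic polynomial: s^2 - 3s + 2 = (s - 2)(s - 1), so the eigenvalues are 1, 2.
s=2: eigenvector (-5, -2).
s=1: eigenvector (8, 3).
P = [[-5, 8], [-2, 3]], D = diag(2, 1), P⁻¹ = [[3, -8], [2, -5]].
C⁵ = P·diag(32, 1)·P⁻¹ = [[-464, 1240], [-186, 497]].
The requested entry is 1240.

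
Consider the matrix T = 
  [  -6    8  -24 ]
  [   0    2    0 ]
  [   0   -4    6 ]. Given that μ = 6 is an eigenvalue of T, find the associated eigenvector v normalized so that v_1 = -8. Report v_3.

4

T − 6I = [[-12, 8, -24], [0, -4, 0], [0, -4, 0]].
Solving (T − 6I)v = 0 gives the eigenspace spanned by (-8, 0, 4).
With v_1 = -8, v = (-8, 0, 4), so v_3 = 4.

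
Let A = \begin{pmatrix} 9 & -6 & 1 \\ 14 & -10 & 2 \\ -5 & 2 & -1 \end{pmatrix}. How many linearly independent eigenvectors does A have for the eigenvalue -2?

A + 2I = [[11, -6, 1], [14, -8, 2], [-5, 2, 1]].
This matrix has rank 2, so its null space has dimension 3 − 2 = 1.

1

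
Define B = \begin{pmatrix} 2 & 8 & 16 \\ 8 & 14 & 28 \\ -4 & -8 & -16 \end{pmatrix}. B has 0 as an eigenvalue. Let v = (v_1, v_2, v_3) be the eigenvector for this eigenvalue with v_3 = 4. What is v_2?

B = [[2, 8, 16], [8, 14, 28], [-4, -8, -16]].
Solving (B)v = 0 gives the eigenspace spanned by (0, -8, 4).
With v_3 = 4, v = (0, -8, 4), so v_2 = -8.

-8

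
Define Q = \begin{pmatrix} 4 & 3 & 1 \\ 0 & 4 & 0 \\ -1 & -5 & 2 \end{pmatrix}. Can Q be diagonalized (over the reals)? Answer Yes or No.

No

Characteristic polynomial: p(s) = s^3 - 10s^2 + 33s - 36 = (s - 4)(s - 3)^2.
s = 3 has algebraic multiplicity 2; rank(Q − 3I) = 2, so geometric multiplicity = 1.
Geometric multiplicity < algebraic multiplicity, so Q is not diagonalizable.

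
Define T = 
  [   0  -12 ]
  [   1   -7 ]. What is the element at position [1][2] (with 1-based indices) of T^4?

Characteristic polynomial: s^2 + 7s + 12 = (s + 3)(s + 4), so the eigenvalues are -4, -3.
s=-4: eigenvector (-3, -1).
s=-3: eigenvector (4, 1).
P = [[-3, 4], [-1, 1]], D = diag(-4, -3), P⁻¹ = [[1, -4], [1, -3]].
T⁴ = P·diag(256, 81)·P⁻¹ = [[-444, 2100], [-175, 781]].
The requested entry is 2100.

2100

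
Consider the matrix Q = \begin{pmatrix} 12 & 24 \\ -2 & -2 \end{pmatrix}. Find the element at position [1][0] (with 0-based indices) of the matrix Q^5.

-6752

Characteristic polynomial: λ^2 - 10λ + 24 = (λ - 6)(λ - 4), so the eigenvalues are 4, 6.
λ=4: eigenvector (-3, 1).
λ=6: eigenvector (4, -1).
P = [[-3, 4], [1, -1]], D = diag(4, 6), P⁻¹ = [[1, 4], [1, 3]].
Q⁵ = P·diag(1024, 7776)·P⁻¹ = [[28032, 81024], [-6752, -19232]].
The requested entry is -6752.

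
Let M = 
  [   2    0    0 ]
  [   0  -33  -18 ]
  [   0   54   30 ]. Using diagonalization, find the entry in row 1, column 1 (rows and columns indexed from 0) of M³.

Characteristic polynomial: t^3 + t^2 - 24t + 36 = (t - 3)(t - 2)(t + 6), so the eigenvalues are -6, 2, 3.
t=-6: eigenvector (0, 2, -3).
t=3: eigenvector (0, 1, -2).
t=2: eigenvector (1, 0, 0).
P = [[0, 0, 1], [2, 1, 0], [-3, -2, 0]], D = diag(-6, 3, 2), P⁻¹ = [[0, 2, 1], [0, -3, -2], [1, 0, 0]].
M³ = P·diag(-216, 27, 8)·P⁻¹ = [[8, 0, 0], [0, -945, -486], [0, 1458, 756]].
The requested entry is -945.

-945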